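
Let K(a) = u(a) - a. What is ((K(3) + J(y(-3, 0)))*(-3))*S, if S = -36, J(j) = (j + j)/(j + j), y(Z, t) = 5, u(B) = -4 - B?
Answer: -972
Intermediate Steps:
J(j) = 1 (J(j) = (2*j)/((2*j)) = (2*j)*(1/(2*j)) = 1)
K(a) = -4 - 2*a (K(a) = (-4 - a) - a = -4 - 2*a)
((K(3) + J(y(-3, 0)))*(-3))*S = (((-4 - 2*3) + 1)*(-3))*(-36) = (((-4 - 6) + 1)*(-3))*(-36) = ((-10 + 1)*(-3))*(-36) = -9*(-3)*(-36) = 27*(-36) = -972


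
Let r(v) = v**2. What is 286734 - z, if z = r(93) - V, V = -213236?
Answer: 64849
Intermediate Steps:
z = 221885 (z = 93**2 - 1*(-213236) = 8649 + 213236 = 221885)
286734 - z = 286734 - 1*221885 = 286734 - 221885 = 64849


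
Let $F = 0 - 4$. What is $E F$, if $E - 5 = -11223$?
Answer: $44872$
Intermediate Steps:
$E = -11218$ ($E = 5 - 11223 = -11218$)
$F = -4$
$E F = \left(-11218\right) \left(-4\right) = 44872$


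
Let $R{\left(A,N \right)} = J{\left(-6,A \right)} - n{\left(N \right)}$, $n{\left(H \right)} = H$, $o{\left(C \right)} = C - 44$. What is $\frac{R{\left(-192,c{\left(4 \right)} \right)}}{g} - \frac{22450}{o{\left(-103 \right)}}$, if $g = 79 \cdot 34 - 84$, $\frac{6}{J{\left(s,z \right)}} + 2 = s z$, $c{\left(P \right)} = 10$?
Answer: $\frac{33587722691}{219934050} \approx 152.72$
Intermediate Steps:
$o{\left(C \right)} = -44 + C$
$J{\left(s,z \right)} = \frac{6}{-2 + s z}$
$g = 2602$ ($g = 2686 - 84 = 2602$)
$R{\left(A,N \right)} = - N + \frac{6}{-2 - 6 A}$ ($R{\left(A,N \right)} = \frac{6}{-2 - 6 A} - N = - N + \frac{6}{-2 - 6 A}$)
$\frac{R{\left(-192,c{\left(4 \right)} \right)}}{g} - \frac{22450}{o{\left(-103 \right)}} = \frac{\frac{1}{1 + 3 \left(-192\right)} \left(-3 - 10 \left(1 + 3 \left(-192\right)\right)\right)}{2602} - \frac{22450}{-44 - 103} = \frac{-3 - 10 \left(1 - 576\right)}{1 - 576} \cdot \frac{1}{2602} - \frac{22450}{-147} = \frac{-3 - 10 \left(-575\right)}{-575} \cdot \frac{1}{2602} - - \frac{22450}{147} = - \frac{-3 + 5750}{575} \cdot \frac{1}{2602} + \frac{22450}{147} = \left(- \frac{1}{575}\right) 5747 \cdot \frac{1}{2602} + \frac{22450}{147} = \left(- \frac{5747}{575}\right) \frac{1}{2602} + \frac{22450}{147} = - \frac{5747}{1496150} + \frac{22450}{147} = \frac{33587722691}{219934050}$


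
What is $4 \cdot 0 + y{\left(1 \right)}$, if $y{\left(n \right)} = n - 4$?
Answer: $-3$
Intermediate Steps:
$y{\left(n \right)} = -4 + n$ ($y{\left(n \right)} = n - 4 = -4 + n$)
$4 \cdot 0 + y{\left(1 \right)} = 4 \cdot 0 + \left(-4 + 1\right) = 0 - 3 = -3$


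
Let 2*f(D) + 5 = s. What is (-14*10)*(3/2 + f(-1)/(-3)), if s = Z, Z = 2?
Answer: -280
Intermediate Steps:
s = 2
f(D) = -3/2 (f(D) = -5/2 + (½)*2 = -5/2 + 1 = -3/2)
(-14*10)*(3/2 + f(-1)/(-3)) = (-14*10)*(3/2 - 3/2/(-3)) = -140*(3*(½) - 3/2*(-⅓)) = -140*(3/2 + ½) = -140*2 = -280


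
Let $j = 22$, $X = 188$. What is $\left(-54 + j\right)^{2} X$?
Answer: $192512$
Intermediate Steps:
$\left(-54 + j\right)^{2} X = \left(-54 + 22\right)^{2} \cdot 188 = \left(-32\right)^{2} \cdot 188 = 1024 \cdot 188 = 192512$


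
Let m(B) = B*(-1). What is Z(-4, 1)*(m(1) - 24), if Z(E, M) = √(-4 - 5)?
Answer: -75*I ≈ -75.0*I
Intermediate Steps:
m(B) = -B
Z(E, M) = 3*I (Z(E, M) = √(-9) = 3*I)
Z(-4, 1)*(m(1) - 24) = (3*I)*(-1*1 - 24) = (3*I)*(-1 - 24) = (3*I)*(-25) = -75*I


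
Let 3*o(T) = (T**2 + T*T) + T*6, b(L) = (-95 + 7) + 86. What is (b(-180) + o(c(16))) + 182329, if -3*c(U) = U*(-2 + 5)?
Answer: 547397/3 ≈ 1.8247e+5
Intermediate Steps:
c(U) = -U (c(U) = -U*(-2 + 5)/3 = -U*3/3 = -U)
b(L) = -2 (b(L) = -88 + 86 = -2)
o(T) = 2*T + 2*T**2/3 (o(T) = ((T**2 + T*T) + T*6)/3 = ((T**2 + T**2) + 6*T)/3 = (2*T**2 + 6*T)/3 = 2*T + 2*T**2/3)
(b(-180) + o(c(16))) + 182329 = (-2 + 2*(-1*16)*(3 - 1*16)/3) + 182329 = (-2 + (2/3)*(-16)*(3 - 16)) + 182329 = (-2 + (2/3)*(-16)*(-13)) + 182329 = (-2 + 416/3) + 182329 = 410/3 + 182329 = 547397/3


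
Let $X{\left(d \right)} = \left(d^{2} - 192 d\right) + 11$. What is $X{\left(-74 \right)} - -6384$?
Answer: $26079$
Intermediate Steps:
$X{\left(d \right)} = 11 + d^{2} - 192 d$
$X{\left(-74 \right)} - -6384 = \left(11 + \left(-74\right)^{2} - -14208\right) - -6384 = \left(11 + 5476 + 14208\right) + 6384 = 19695 + 6384 = 26079$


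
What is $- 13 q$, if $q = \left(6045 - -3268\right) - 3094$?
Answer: $-80847$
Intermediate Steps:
$q = 6219$ ($q = \left(6045 + 3268\right) - 3094 = 9313 - 3094 = 6219$)
$- 13 q = \left(-13\right) 6219 = -80847$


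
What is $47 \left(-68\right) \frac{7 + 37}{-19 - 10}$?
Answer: $\frac{140624}{29} \approx 4849.1$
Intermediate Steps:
$47 \left(-68\right) \frac{7 + 37}{-19 - 10} = - 3196 \frac{44}{-29} = - 3196 \cdot 44 \left(- \frac{1}{29}\right) = \left(-3196\right) \left(- \frac{44}{29}\right) = \frac{140624}{29}$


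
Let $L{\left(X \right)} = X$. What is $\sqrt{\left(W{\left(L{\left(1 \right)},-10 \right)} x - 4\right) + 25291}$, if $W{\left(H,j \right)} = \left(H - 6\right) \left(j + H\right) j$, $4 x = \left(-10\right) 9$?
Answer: $2 \sqrt{8853} \approx 188.18$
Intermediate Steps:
$x = - \frac{45}{2}$ ($x = \frac{\left(-10\right) 9}{4} = \frac{1}{4} \left(-90\right) = - \frac{45}{2} \approx -22.5$)
$W{\left(H,j \right)} = j \left(-6 + H\right) \left(H + j\right)$ ($W{\left(H,j \right)} = \left(-6 + H\right) \left(H + j\right) j = j \left(-6 + H\right) \left(H + j\right)$)
$\sqrt{\left(W{\left(L{\left(1 \right)},-10 \right)} x - 4\right) + 25291} = \sqrt{\left(- 10 \left(1^{2} - 6 - -60 + 1 \left(-10\right)\right) \left(- \frac{45}{2}\right) - 4\right) + 25291} = \sqrt{\left(- 10 \left(1 - 6 + 60 - 10\right) \left(- \frac{45}{2}\right) - 4\right) + 25291} = \sqrt{\left(\left(-10\right) 45 \left(- \frac{45}{2}\right) - 4\right) + 25291} = \sqrt{\left(\left(-450\right) \left(- \frac{45}{2}\right) - 4\right) + 25291} = \sqrt{\left(10125 - 4\right) + 25291} = \sqrt{10121 + 25291} = \sqrt{35412} = 2 \sqrt{8853}$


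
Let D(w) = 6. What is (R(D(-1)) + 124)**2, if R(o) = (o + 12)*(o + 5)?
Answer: 103684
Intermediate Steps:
R(o) = (5 + o)*(12 + o) (R(o) = (12 + o)*(5 + o) = (5 + o)*(12 + o))
(R(D(-1)) + 124)**2 = ((60 + 6**2 + 17*6) + 124)**2 = ((60 + 36 + 102) + 124)**2 = (198 + 124)**2 = 322**2 = 103684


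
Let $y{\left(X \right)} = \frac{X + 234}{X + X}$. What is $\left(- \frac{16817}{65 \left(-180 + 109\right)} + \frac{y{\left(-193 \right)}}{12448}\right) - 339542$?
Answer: $- \frac{7529175688349279}{22174742720} \approx -3.3954 \cdot 10^{5}$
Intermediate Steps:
$y{\left(X \right)} = \frac{234 + X}{2 X}$
$\left(- \frac{16817}{65 \left(-180 + 109\right)} + \frac{y{\left(-193 \right)}}{12448}\right) - 339542 = \left(- \frac{16817}{65 \left(-180 + 109\right)} + \frac{\frac{1}{2} \frac{1}{-193} \left(234 - 193\right)}{12448}\right) - 339542 = \left(- \frac{16817}{65 \left(-71\right)} + \frac{1}{2} \left(- \frac{1}{193}\right) 41 \cdot \frac{1}{12448}\right) - 339542 = \left(- \frac{16817}{-4615} - \frac{41}{4804928}\right) - 339542 = \left(\left(-16817\right) \left(- \frac{1}{4615}\right) - \frac{41}{4804928}\right) - 339542 = \left(\frac{16817}{4615} - \frac{41}{4804928}\right) - 339542 = \frac{80804284961}{22174742720} - 339542 = - \frac{7529175688349279}{22174742720}$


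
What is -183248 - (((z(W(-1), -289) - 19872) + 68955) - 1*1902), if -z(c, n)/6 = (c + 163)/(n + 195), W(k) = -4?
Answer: -10830640/47 ≈ -2.3044e+5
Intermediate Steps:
z(c, n) = -6*(163 + c)/(195 + n) (z(c, n) = -6*(c + 163)/(n + 195) = -6*(163 + c)/(195 + n))
-183248 - (((z(W(-1), -289) - 19872) + 68955) - 1*1902) = -183248 - (((6*(-163 - 1*(-4))/(195 - 289) - 19872) + 68955) - 1*1902) = -183248 - (((6*(-163 + 4)/(-94) - 19872) + 68955) - 1902) = -183248 - (((6*(-1/94)*(-159) - 19872) + 68955) - 1902) = -183248 - (((477/47 - 19872) + 68955) - 1902) = -183248 - ((-933507/47 + 68955) - 1902) = -183248 - (2307378/47 - 1902) = -183248 - 1*2217984/47 = -183248 - 2217984/47 = -10830640/47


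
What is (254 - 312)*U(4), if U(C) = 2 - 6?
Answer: 232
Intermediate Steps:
U(C) = -4
(254 - 312)*U(4) = (254 - 312)*(-4) = -58*(-4) = 232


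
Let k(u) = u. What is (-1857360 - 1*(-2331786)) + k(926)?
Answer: 475352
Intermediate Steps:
(-1857360 - 1*(-2331786)) + k(926) = (-1857360 - 1*(-2331786)) + 926 = (-1857360 + 2331786) + 926 = 474426 + 926 = 475352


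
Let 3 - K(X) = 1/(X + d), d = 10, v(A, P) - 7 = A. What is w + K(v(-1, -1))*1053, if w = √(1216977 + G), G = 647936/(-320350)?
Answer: 49491/16 + √1248909891613849/32035 ≈ 4196.4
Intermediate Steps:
G = -323968/160175 (G = 647936*(-1/320350) = -323968/160175 ≈ -2.0226)
v(A, P) = 7 + A
K(X) = 3 - 1/(10 + X) (K(X) = 3 - 1/(X + 10) = 3 - 1/(10 + X))
w = √1248909891613849/32035 (w = √(1216977 - 323968/160175) = √(194928967007/160175) = √1248909891613849/32035 ≈ 1103.2)
w + K(v(-1, -1))*1053 = √1248909891613849/32035 + ((29 + 3*(7 - 1))/(10 + (7 - 1)))*1053 = √1248909891613849/32035 + ((29 + 3*6)/(10 + 6))*1053 = √1248909891613849/32035 + ((29 + 18)/16)*1053 = √1248909891613849/32035 + ((1/16)*47)*1053 = √1248909891613849/32035 + (47/16)*1053 = √1248909891613849/32035 + 49491/16 = 49491/16 + √1248909891613849/32035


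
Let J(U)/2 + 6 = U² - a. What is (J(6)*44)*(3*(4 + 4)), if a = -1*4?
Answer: 71808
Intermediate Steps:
a = -4
J(U) = -4 + 2*U² (J(U) = -12 + 2*(U² - 1*(-4)) = -12 + 2*(U² + 4) = -12 + 2*(4 + U²) = -12 + (8 + 2*U²) = -4 + 2*U²)
(J(6)*44)*(3*(4 + 4)) = ((-4 + 2*6²)*44)*(3*(4 + 4)) = ((-4 + 2*36)*44)*(3*8) = ((-4 + 72)*44)*24 = (68*44)*24 = 2992*24 = 71808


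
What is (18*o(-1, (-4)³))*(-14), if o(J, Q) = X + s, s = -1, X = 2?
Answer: -252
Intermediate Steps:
o(J, Q) = 1 (o(J, Q) = 2 - 1 = 1)
(18*o(-1, (-4)³))*(-14) = (18*1)*(-14) = 18*(-14) = -252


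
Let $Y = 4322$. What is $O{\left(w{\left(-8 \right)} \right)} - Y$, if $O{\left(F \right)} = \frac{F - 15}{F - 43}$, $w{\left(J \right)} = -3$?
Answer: $- \frac{99397}{23} \approx -4321.6$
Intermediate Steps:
$O{\left(F \right)} = \frac{-15 + F}{-43 + F}$
$O{\left(w{\left(-8 \right)} \right)} - Y = \frac{-15 - 3}{-43 - 3} - 4322 = \frac{1}{-46} \left(-18\right) - 4322 = \left(- \frac{1}{46}\right) \left(-18\right) - 4322 = \frac{9}{23} - 4322 = - \frac{99397}{23}$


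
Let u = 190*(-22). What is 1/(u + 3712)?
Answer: -1/468 ≈ -0.0021368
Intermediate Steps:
u = -4180
1/(u + 3712) = 1/(-4180 + 3712) = 1/(-468) = -1/468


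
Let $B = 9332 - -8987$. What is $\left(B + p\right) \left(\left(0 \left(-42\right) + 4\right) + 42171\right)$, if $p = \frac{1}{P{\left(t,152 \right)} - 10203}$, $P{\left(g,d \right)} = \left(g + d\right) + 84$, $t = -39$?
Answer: $\frac{7730673830775}{10006} \approx 7.726 \cdot 10^{8}$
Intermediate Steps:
$P{\left(g,d \right)} = 84 + d + g$ ($P{\left(g,d \right)} = \left(d + g\right) + 84 = 84 + d + g$)
$B = 18319$ ($B = 9332 + 8987 = 18319$)
$p = - \frac{1}{10006}$ ($p = \frac{1}{\left(84 + 152 - 39\right) - 10203} = \frac{1}{197 - 10203} = \frac{1}{-10006} = - \frac{1}{10006} \approx -9.994 \cdot 10^{-5}$)
$\left(B + p\right) \left(\left(0 \left(-42\right) + 4\right) + 42171\right) = \left(18319 - \frac{1}{10006}\right) \left(\left(0 \left(-42\right) + 4\right) + 42171\right) = \frac{183299913 \left(\left(0 + 4\right) + 42171\right)}{10006} = \frac{183299913 \left(4 + 42171\right)}{10006} = \frac{183299913}{10006} \cdot 42175 = \frac{7730673830775}{10006}$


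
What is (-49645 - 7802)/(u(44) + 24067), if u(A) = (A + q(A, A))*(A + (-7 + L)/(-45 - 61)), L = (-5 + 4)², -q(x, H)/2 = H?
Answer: -1014897/390937 ≈ -2.5961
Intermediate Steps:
q(x, H) = -2*H
L = 1 (L = (-1)² = 1)
u(A) = -A*(3/53 + A) (u(A) = (A - 2*A)*(A + (-7 + 1)/(-45 - 61)) = (-A)*(A - 6/(-106)) = (-A)*(A - 6*(-1/106)) = (-A)*(A + 3/53) = (-A)*(3/53 + A) = -A*(3/53 + A))
(-49645 - 7802)/(u(44) + 24067) = (-49645 - 7802)/((1/53)*44*(-3 - 53*44) + 24067) = -57447/((1/53)*44*(-3 - 2332) + 24067) = -57447/((1/53)*44*(-2335) + 24067) = -57447/(-102740/53 + 24067) = -57447/1172811/53 = -57447*53/1172811 = -1014897/390937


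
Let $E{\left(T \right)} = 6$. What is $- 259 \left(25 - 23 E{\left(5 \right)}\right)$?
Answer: $29267$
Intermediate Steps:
$- 259 \left(25 - 23 E{\left(5 \right)}\right) = - 259 \left(25 - 138\right) = \left(-259\right) \left(-113\right) = 29267$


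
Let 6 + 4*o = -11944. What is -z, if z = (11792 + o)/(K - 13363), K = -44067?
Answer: 17609/114860 ≈ 0.15331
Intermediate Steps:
o = -5975/2 (o = -3/2 + (¼)*(-11944) = -3/2 - 2986 = -5975/2 ≈ -2987.5)
z = -17609/114860 (z = (11792 - 5975/2)/(-44067 - 13363) = (17609/2)/(-57430) = (17609/2)*(-1/57430) = -17609/114860 ≈ -0.15331)
-z = -1*(-17609/114860) = 17609/114860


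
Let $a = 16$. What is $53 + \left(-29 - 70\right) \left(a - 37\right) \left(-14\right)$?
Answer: $-29053$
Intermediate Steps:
$53 + \left(-29 - 70\right) \left(a - 37\right) \left(-14\right) = 53 + \left(-29 - 70\right) \left(16 - 37\right) \left(-14\right) = 53 + \left(-99\right) \left(-21\right) \left(-14\right) = 53 + 2079 \left(-14\right) = 53 - 29106 = -29053$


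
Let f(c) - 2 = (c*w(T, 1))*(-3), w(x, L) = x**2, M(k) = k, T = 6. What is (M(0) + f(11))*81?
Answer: -96066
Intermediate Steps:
f(c) = 2 - 108*c (f(c) = 2 + (c*6**2)*(-3) = 2 + (c*36)*(-3) = 2 + (36*c)*(-3) = 2 - 108*c)
(M(0) + f(11))*81 = (0 + (2 - 108*11))*81 = (0 + (2 - 1188))*81 = (0 - 1186)*81 = -1186*81 = -96066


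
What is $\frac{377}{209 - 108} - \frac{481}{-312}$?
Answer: $\frac{12785}{2424} \approx 5.2743$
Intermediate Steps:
$\frac{377}{209 - 108} - \frac{481}{-312} = \frac{377}{209 - 108} - - \frac{37}{24} = \frac{377}{101} + \frac{37}{24} = \frac{12785}{2424}$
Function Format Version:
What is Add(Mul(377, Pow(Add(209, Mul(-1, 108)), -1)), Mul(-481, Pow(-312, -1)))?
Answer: Rational(12785, 2424) ≈ 5.2743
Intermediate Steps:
Add(Mul(377, Pow(Add(209, Mul(-1, 108)), -1)), Mul(-481, Pow(-312, -1))) = Add(Mul(377, Pow(Add(209, -108), -1)), Mul(-481, Rational(-1, 312))) = Add(Mul(377, Pow(101, -1)), Rational(37, 24)) = Add(Mul(377, Rational(1, 101)), Rational(37, 24)) = Add(Rational(377, 101), Rational(37, 24)) = Rational(12785, 2424)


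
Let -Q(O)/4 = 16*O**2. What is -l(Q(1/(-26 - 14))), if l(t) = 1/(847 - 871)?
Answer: 1/24 ≈ 0.041667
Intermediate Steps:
Q(O) = -64*O**2
l(t) = -1/24 (l(t) = 1/(-24) = -1/24)
-l(Q(1/(-26 - 14))) = -1*(-1/24) = 1/24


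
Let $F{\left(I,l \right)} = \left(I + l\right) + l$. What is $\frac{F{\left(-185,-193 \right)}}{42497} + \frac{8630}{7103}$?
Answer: $\frac{362693297}{301856191} \approx 1.2015$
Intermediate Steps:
$F{\left(I,l \right)} = I + 2 l$
$\frac{F{\left(-185,-193 \right)}}{42497} + \frac{8630}{7103} = \frac{-185 + 2 \left(-193\right)}{42497} + \frac{8630}{7103} = \left(-185 - 386\right) \frac{1}{42497} + 8630 \cdot \frac{1}{7103} = \left(-571\right) \frac{1}{42497} + \frac{8630}{7103} = - \frac{571}{42497} + \frac{8630}{7103} = \frac{362693297}{301856191}$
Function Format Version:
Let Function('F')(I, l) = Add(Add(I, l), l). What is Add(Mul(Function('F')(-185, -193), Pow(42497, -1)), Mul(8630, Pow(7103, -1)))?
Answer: Rational(362693297, 301856191) ≈ 1.2015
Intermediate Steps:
Function('F')(I, l) = Add(I, Mul(2, l))
Add(Mul(Function('F')(-185, -193), Pow(42497, -1)), Mul(8630, Pow(7103, -1))) = Add(Mul(Add(-185, Mul(2, -193)), Pow(42497, -1)), Mul(8630, Pow(7103, -1))) = Add(Mul(Add(-185, -386), Rational(1, 42497)), Mul(8630, Rational(1, 7103))) = Add(Mul(-571, Rational(1, 42497)), Rational(8630, 7103)) = Add(Rational(-571, 42497), Rational(8630, 7103)) = Rational(362693297, 301856191)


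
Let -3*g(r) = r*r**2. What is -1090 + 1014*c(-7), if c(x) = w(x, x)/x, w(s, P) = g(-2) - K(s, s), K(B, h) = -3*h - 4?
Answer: 6904/7 ≈ 986.29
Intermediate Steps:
g(r) = -r**3/3 (g(r) = -r*r**2/3 = -r**3/3)
K(B, h) = -4 - 3*h
w(s, P) = 20/3 + 3*s (w(s, P) = -1/3*(-2)**3 - (-4 - 3*s) = -1/3*(-8) + (4 + 3*s) = 8/3 + (4 + 3*s) = 20/3 + 3*s)
c(x) = (20/3 + 3*x)/x
-1090 + 1014*c(-7) = -1090 + 1014*(3 + (20/3)/(-7)) = -1090 + 1014*(3 + (20/3)*(-1/7)) = -1090 + 1014*(3 - 20/21) = -1090 + 1014*(43/21) = -1090 + 14534/7 = 6904/7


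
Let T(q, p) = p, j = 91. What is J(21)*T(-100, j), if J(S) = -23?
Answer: -2093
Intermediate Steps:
J(21)*T(-100, j) = -23*91 = -2093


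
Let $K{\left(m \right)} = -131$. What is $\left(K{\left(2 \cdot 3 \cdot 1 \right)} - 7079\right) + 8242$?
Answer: $1032$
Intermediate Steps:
$\left(K{\left(2 \cdot 3 \cdot 1 \right)} - 7079\right) + 8242 = \left(-131 - 7079\right) + 8242 = -7210 + 8242 = 1032$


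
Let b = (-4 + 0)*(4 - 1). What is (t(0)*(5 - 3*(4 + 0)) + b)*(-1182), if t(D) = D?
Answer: 14184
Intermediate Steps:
b = -12 (b = -4*3 = -12)
(t(0)*(5 - 3*(4 + 0)) + b)*(-1182) = (0*(5 - 3*(4 + 0)) - 12)*(-1182) = (0*(5 - 3*4) - 12)*(-1182) = (0*(5 - 12) - 12)*(-1182) = (0*(-7) - 12)*(-1182) = (0 - 12)*(-1182) = -12*(-1182) = 14184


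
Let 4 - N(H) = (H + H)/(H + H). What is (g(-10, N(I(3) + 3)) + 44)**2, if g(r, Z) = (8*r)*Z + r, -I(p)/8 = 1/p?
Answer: 42436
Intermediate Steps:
I(p) = -8/p
N(H) = 3 (N(H) = 4 - (H + H)/(H + H) = 4 - 2*H/(2*H) = 4 - 2*H*1/(2*H) = 4 - 1*1 = 4 - 1 = 3)
g(r, Z) = r + 8*Z*r (g(r, Z) = 8*Z*r + r = r + 8*Z*r)
(g(-10, N(I(3) + 3)) + 44)**2 = (-10*(1 + 8*3) + 44)**2 = (-10*(1 + 24) + 44)**2 = (-10*25 + 44)**2 = (-250 + 44)**2 = (-206)**2 = 42436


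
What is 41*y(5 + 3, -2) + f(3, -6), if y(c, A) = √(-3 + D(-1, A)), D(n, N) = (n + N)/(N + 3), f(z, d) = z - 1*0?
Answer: 3 + 41*I*√6 ≈ 3.0 + 100.43*I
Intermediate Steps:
f(z, d) = z (f(z, d) = z + 0 = z)
D(n, N) = (N + n)/(3 + N)
y(c, A) = √(-3 + (-1 + A)/(3 + A)) (y(c, A) = √(-3 + (A - 1)/(3 + A)) = √(-3 + (-1 + A)/(3 + A)))
41*y(5 + 3, -2) + f(3, -6) = 41*(√2*√((-5 - 1*(-2))/(3 - 2))) + 3 = 41*(√2*√((-5 + 2)/1)) + 3 = 41*(√2*√(1*(-3))) + 3 = 41*(√2*√(-3)) + 3 = 41*(√2*(I*√3)) + 3 = 41*(I*√6) + 3 = 41*I*√6 + 3 = 3 + 41*I*√6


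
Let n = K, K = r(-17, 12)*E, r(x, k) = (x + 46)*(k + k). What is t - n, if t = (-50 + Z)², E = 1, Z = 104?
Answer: 2220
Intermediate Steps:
r(x, k) = 2*k*(46 + x) (r(x, k) = (46 + x)*(2*k) = 2*k*(46 + x))
K = 696 (K = (2*12*(46 - 17))*1 = (2*12*29)*1 = 696*1 = 696)
n = 696
t = 2916 (t = (-50 + 104)² = 54² = 2916)
t - n = 2916 - 1*696 = 2916 - 696 = 2220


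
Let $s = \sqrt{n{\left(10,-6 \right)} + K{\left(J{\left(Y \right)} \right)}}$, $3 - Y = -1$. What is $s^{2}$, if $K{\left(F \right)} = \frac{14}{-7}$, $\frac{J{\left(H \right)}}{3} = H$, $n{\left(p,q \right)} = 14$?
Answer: $12$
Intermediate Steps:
$Y = 4$ ($Y = 3 - -1 = 3 + 1 = 4$)
$J{\left(H \right)} = 3 H$
$K{\left(F \right)} = -2$ ($K{\left(F \right)} = 14 \left(- \frac{1}{7}\right) = -2$)
$s = 2 \sqrt{3}$ ($s = \sqrt{14 - 2} = \sqrt{12} = 2 \sqrt{3} \approx 3.4641$)
$s^{2} = \left(2 \sqrt{3}\right)^{2} = 12$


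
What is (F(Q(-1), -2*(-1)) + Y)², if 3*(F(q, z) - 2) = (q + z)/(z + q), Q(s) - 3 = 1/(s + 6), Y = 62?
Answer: 37249/9 ≈ 4138.8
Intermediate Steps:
Q(s) = 3 + 1/(6 + s) (Q(s) = 3 + 1/(s + 6) = 3 + 1/(6 + s))
F(q, z) = 7/3 (F(q, z) = 2 + ((q + z)/(z + q))/3 = 2 + ((q + z)/(q + z))/3 = 2 + (⅓)*1 = 2 + ⅓ = 7/3)
(F(Q(-1), -2*(-1)) + Y)² = (7/3 + 62)² = (193/3)² = 37249/9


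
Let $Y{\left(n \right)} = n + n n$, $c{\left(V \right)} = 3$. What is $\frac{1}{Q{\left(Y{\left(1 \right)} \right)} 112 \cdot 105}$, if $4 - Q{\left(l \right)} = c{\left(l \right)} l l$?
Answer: $- \frac{1}{94080} \approx -1.0629 \cdot 10^{-5}$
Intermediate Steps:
$Y{\left(n \right)} = n + n^{2}$
$Q{\left(l \right)} = 4 - 3 l^{2}$ ($Q{\left(l \right)} = 4 - 3 l l = 4 - 3 l^{2}$)
$\frac{1}{Q{\left(Y{\left(1 \right)} \right)} 112 \cdot 105} = \frac{1}{\left(4 - 3 \left(1 \left(1 + 1\right)\right)^{2}\right) 112 \cdot 105} = \frac{1}{\left(4 - 3 \left(1 \cdot 2\right)^{2}\right) 112 \cdot 105} = \frac{1}{\left(4 - 3 \cdot 2^{2}\right) 112 \cdot 105} = \frac{1}{\left(4 - 12\right) 112 \cdot 105} = \frac{1}{\left(-8\right) 112 \cdot 105} = \frac{1}{\left(-896\right) 105} = \frac{1}{-94080} = - \frac{1}{94080}$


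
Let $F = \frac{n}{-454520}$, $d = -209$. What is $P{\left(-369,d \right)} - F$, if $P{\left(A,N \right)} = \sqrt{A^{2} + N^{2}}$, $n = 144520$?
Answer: $\frac{3613}{11363} + \sqrt{179842} \approx 424.4$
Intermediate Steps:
$F = - \frac{3613}{11363}$ ($F = \frac{144520}{-454520} = 144520 \left(- \frac{1}{454520}\right) = - \frac{3613}{11363} \approx -0.31796$)
$P{\left(-369,d \right)} - F = \sqrt{\left(-369\right)^{2} + \left(-209\right)^{2}} - - \frac{3613}{11363} = \sqrt{136161 + 43681} + \frac{3613}{11363} = \sqrt{179842} + \frac{3613}{11363} = \frac{3613}{11363} + \sqrt{179842}$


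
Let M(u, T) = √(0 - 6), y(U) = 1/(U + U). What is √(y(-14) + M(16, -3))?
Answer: √(-7 + 196*I*√6)/14 ≈ 1.0986 + 1.1148*I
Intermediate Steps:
y(U) = 1/(2*U)
M(u, T) = I*√6 (M(u, T) = √(-6) = I*√6)
√(y(-14) + M(16, -3)) = √((½)/(-14) + I*√6) = √((½)*(-1/14) + I*√6) = √(-1/28 + I*√6)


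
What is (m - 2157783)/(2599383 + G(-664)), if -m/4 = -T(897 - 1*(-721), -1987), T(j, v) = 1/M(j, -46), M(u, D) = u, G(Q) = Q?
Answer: -60194705/72495299 ≈ -0.83033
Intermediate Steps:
T(j, v) = 1/j
m = 2/809 (m = -(-4)/(897 - 1*(-721)) = -(-4)/(897 + 721) = -(-4)/1618 = -4*(-1/1618) = 2/809 ≈ 0.0024722)
(m - 2157783)/(2599383 + G(-664)) = (2/809 - 2157783)/(2599383 - 664) = -1745646445/809/2598719 = -1745646445/809*1/2598719 = -60194705/72495299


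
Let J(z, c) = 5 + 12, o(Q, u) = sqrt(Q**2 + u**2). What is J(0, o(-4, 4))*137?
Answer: 2329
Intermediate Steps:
J(z, c) = 17
J(0, o(-4, 4))*137 = 17*137 = 2329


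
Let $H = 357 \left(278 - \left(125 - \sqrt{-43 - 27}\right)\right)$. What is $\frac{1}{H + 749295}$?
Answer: $\frac{44662}{35904992027} - \frac{119 i \sqrt{70}}{215429952162} \approx 1.2439 \cdot 10^{-6} - 4.6216 \cdot 10^{-9} i$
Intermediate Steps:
$H = 54621 + 357 i \sqrt{70}$ ($H = 357 \left(278 - \left(125 - i \sqrt{70}\right)\right) = 357 \left(153 + i \sqrt{70}\right) = 54621 + 357 i \sqrt{70} \approx 54621.0 + 2986.9 i$)
$\frac{1}{H + 749295} = \frac{1}{\left(54621 + 357 i \sqrt{70}\right) + 749295} = \frac{1}{803916 + 357 i \sqrt{70}}$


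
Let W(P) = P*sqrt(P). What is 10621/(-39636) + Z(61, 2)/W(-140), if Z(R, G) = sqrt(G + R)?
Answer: -10621/39636 + 3*I*sqrt(5)/1400 ≈ -0.26796 + 0.0047916*I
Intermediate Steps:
W(P) = P**(3/2)
10621/(-39636) + Z(61, 2)/W(-140) = 10621/(-39636) + sqrt(2 + 61)/((-140)**(3/2)) = 10621*(-1/39636) + sqrt(63)/((-280*I*sqrt(35))) = -10621/39636 + (3*sqrt(7))*(I*sqrt(35)/9800) = -10621/39636 + 3*I*sqrt(5)/1400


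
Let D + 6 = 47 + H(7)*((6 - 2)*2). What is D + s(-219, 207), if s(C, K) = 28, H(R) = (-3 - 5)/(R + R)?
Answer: 451/7 ≈ 64.429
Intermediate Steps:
H(R) = -4/R (H(R) = -8*1/(2*R) = -4/R)
D = 255/7 (D = -6 + (47 + (-4/7)*((6 - 2)*2)) = -6 + (47 + (-4*⅐)*(4*2)) = -6 + (47 - 4/7*8) = -6 + (47 - 32/7) = -6 + 297/7 = 255/7 ≈ 36.429)
D + s(-219, 207) = 255/7 + 28 = 451/7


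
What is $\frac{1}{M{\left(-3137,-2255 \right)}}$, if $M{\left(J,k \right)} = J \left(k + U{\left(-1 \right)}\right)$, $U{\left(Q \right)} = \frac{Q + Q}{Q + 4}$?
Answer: $\frac{3}{21228079} \approx 1.4132 \cdot 10^{-7}$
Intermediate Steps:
$U{\left(Q \right)} = \frac{2 Q}{4 + Q}$
$M{\left(J,k \right)} = J \left(- \frac{2}{3} + k\right)$ ($M{\left(J,k \right)} = J \left(k + 2 \left(-1\right) \frac{1}{4 - 1}\right) = J \left(k + 2 \left(-1\right) \frac{1}{3}\right) = J \left(k - \frac{2}{3}\right) = J \left(- \frac{2}{3} + k\right)$)
$\frac{1}{M{\left(-3137,-2255 \right)}} = \frac{1}{\frac{1}{3} \left(-3137\right) \left(-2 + 3 \left(-2255\right)\right)} = \frac{1}{\frac{1}{3} \left(-3137\right) \left(-2 - 6765\right)} = \frac{1}{\frac{1}{3} \left(-3137\right) \left(-6767\right)} = \frac{1}{\frac{21228079}{3}} = \frac{3}{21228079}$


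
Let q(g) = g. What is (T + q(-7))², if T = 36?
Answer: 841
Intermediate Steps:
(T + q(-7))² = (36 - 7)² = 29² = 841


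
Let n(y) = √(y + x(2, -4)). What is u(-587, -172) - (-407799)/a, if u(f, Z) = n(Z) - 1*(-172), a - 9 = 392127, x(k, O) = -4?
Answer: 22618397/130712 + 4*I*√11 ≈ 173.04 + 13.266*I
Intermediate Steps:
n(y) = √(-4 + y) (n(y) = √(y - 4) = √(-4 + y))
a = 392136 (a = 9 + 392127 = 392136)
u(f, Z) = 172 + √(-4 + Z) (u(f, Z) = √(-4 + Z) - 1*(-172) = √(-4 + Z) + 172 = 172 + √(-4 + Z))
u(-587, -172) - (-407799)/a = (172 + √(-4 - 172)) - (-407799)/392136 = (172 + √(-176)) - (-407799)/392136 = (172 + 4*I*√11) - 1*(-135933/130712) = (172 + 4*I*√11) + 135933/130712 = 22618397/130712 + 4*I*√11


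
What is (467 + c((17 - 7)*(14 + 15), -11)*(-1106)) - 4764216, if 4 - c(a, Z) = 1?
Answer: -4767067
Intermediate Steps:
c(a, Z) = 3 (c(a, Z) = 4 - 1*1 = 4 - 1 = 3)
(467 + c((17 - 7)*(14 + 15), -11)*(-1106)) - 4764216 = (467 + 3*(-1106)) - 4764216 = (467 - 3318) - 4764216 = -2851 - 4764216 = -4767067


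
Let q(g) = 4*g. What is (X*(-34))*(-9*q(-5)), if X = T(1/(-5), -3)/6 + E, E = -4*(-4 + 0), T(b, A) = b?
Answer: -97716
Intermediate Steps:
E = 16 (E = -4*(-4) = 16)
X = 479/30 (X = 1/(-5*6) + 16 = -⅕*⅙ + 16 = -1/30 + 16 = 479/30 ≈ 15.967)
(X*(-34))*(-9*q(-5)) = ((479/30)*(-34))*(-36*(-5)) = -(-24429)*(-20)/5 = -8143/15*180 = -97716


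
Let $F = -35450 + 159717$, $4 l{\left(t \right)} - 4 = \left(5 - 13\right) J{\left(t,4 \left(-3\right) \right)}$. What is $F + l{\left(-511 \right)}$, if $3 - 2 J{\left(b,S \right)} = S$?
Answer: $124253$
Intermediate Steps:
$J{\left(b,S \right)} = \frac{3}{2} - \frac{S}{2}$
$l{\left(t \right)} = -14$ ($l{\left(t \right)} = 1 + \frac{\left(5 - 13\right) \left(\frac{3}{2} - \frac{4 \left(-3\right)}{2}\right)}{4} = 1 + \frac{\left(-8\right) \left(\frac{3}{2} - -6\right)}{4} = 1 + \frac{\left(-8\right) \left(\frac{3}{2} + 6\right)}{4} = 1 + \frac{\left(-8\right) \frac{15}{2}}{4} = 1 + \frac{1}{4} \left(-60\right) = 1 - 15 = -14$)
$F = 124267$
$F + l{\left(-511 \right)} = 124267 - 14 = 124253$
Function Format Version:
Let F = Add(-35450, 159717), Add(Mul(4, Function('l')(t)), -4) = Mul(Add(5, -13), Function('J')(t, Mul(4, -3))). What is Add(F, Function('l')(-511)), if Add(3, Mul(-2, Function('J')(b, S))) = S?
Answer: 124253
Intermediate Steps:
Function('J')(b, S) = Add(Rational(3, 2), Mul(Rational(-1, 2), S))
Function('l')(t) = -14 (Function('l')(t) = Add(1, Mul(Rational(1, 4), Mul(Add(5, -13), Add(Rational(3, 2), Mul(Rational(-1, 2), Mul(4, -3)))))) = Add(1, Mul(Rational(1, 4), Mul(-8, Add(Rational(3, 2), Mul(Rational(-1, 2), -12))))) = Add(1, Mul(Rational(1, 4), Mul(-8, Add(Rational(3, 2), 6)))) = Add(1, Mul(Rational(1, 4), Mul(-8, Rational(15, 2)))) = Add(1, Mul(Rational(1, 4), -60)) = Add(1, -15) = -14)
F = 124267
Add(F, Function('l')(-511)) = Add(124267, -14) = 124253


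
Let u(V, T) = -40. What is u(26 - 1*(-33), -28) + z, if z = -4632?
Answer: -4672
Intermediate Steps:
u(26 - 1*(-33), -28) + z = -40 - 4632 = -4672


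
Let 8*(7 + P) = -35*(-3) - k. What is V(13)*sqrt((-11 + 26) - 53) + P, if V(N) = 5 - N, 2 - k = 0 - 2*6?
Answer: 35/8 - 8*I*sqrt(38) ≈ 4.375 - 49.315*I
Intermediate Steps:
k = 14 (k = 2 - (0 - 2*6) = 2 - (0 - 12) = 2 - 1*(-12) = 2 + 12 = 14)
P = 35/8 (P = -7 + (-35*(-3) - 1*14)/8 = -7 + (105 - 14)/8 = -7 + (1/8)*91 = -7 + 91/8 = 35/8 ≈ 4.3750)
V(13)*sqrt((-11 + 26) - 53) + P = (5 - 1*13)*sqrt((-11 + 26) - 53) + 35/8 = (5 - 13)*sqrt(15 - 53) + 35/8 = -8*I*sqrt(38) + 35/8 = 35/8 - 8*I*sqrt(38)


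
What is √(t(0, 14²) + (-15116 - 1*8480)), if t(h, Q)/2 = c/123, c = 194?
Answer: 4*I*√22308510/123 ≈ 153.6*I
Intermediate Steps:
t(h, Q) = 388/123 (t(h, Q) = 2*(194/123) = 388/123)
√(t(0, 14²) + (-15116 - 1*8480)) = √(388/123 + (-15116 - 1*8480)) = √(388/123 + (-15116 - 8480)) = √(388/123 - 23596) = √(-2901920/123) = 4*I*√22308510/123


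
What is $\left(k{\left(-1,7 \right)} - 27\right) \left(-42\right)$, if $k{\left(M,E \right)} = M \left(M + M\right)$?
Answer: $1050$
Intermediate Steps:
$k{\left(M,E \right)} = 2 M^{2}$ ($k{\left(M,E \right)} = M 2 M = 2 M^{2}$)
$\left(k{\left(-1,7 \right)} - 27\right) \left(-42\right) = \left(2 \left(-1\right)^{2} - 27\right) \left(-42\right) = \left(2 \cdot 1 - 27\right) \left(-42\right) = \left(2 - 27\right) \left(-42\right) = \left(-25\right) \left(-42\right) = 1050$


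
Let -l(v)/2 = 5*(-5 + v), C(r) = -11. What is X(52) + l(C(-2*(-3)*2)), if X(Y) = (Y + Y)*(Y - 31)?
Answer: 2344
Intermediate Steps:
X(Y) = 2*Y*(-31 + Y) (X(Y) = (2*Y)*(-31 + Y) = 2*Y*(-31 + Y))
l(v) = 50 - 10*v (l(v) = -10*(-5 + v) = -2*(-25 + 5*v) = 50 - 10*v)
X(52) + l(C(-2*(-3)*2)) = 2*52*(-31 + 52) + (50 - 10*(-11)) = 2*52*21 + (50 + 110) = 2184 + 160 = 2344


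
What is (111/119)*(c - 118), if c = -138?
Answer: -28416/119 ≈ -238.79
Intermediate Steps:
(111/119)*(c - 118) = (111/119)*(-138 - 118) = (111*(1/119))*(-256) = (111/119)*(-256) = -28416/119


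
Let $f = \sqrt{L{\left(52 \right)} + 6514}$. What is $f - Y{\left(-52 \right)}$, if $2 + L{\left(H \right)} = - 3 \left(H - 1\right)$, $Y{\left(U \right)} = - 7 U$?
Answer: $-364 + \sqrt{6359} \approx -284.26$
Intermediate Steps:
$L{\left(H \right)} = 1 - 3 H$ ($L{\left(H \right)} = -2 - 3 \left(H - 1\right) = -2 - 3 \left(-1 + H\right) = -2 - \left(-3 + 3 H\right) = 1 - 3 H$)
$f = \sqrt{6359}$ ($f = \sqrt{\left(1 - 156\right) + 6514} = \sqrt{-155 + 6514} = \sqrt{6359} \approx 79.743$)
$f - Y{\left(-52 \right)} = \sqrt{6359} - \left(-7\right) \left(-52\right) = \sqrt{6359} - 364 = -364 + \sqrt{6359}$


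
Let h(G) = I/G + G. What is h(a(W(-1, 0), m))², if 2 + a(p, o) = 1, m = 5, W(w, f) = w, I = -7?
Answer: 36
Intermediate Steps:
a(p, o) = -1 (a(p, o) = -2 + 1 = -1)
h(G) = G - 7/G (h(G) = -7/G + G = G - 7/G)
h(a(W(-1, 0), m))² = (-1 - 7/(-1))² = (-1 - 7*(-1))² = (-1 + 7)² = 6² = 36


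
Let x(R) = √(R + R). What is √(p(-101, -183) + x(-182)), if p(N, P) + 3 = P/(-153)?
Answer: √(-4692 + 5202*I*√91)/51 ≈ 2.9462 + 3.2379*I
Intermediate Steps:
p(N, P) = -3 - P/153 (p(N, P) = -3 + P/(-153) = -3 + P*(-1/153) = -3 - P/153)
x(R) = √2*√R (x(R) = √(2*R) = √2*√R)
√(p(-101, -183) + x(-182)) = √((-3 - 1/153*(-183)) + √2*√(-182)) = √((-3 + 61/51) + √2*(I*√182)) = √(-92/51 + 2*I*√91)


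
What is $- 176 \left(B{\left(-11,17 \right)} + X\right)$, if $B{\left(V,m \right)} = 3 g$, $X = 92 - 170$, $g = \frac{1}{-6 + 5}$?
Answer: $14256$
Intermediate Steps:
$g = -1$ ($g = \frac{1}{-1} = -1$)
$X = -78$ ($X = 92 - 170 = -78$)
$B{\left(V,m \right)} = -3$ ($B{\left(V,m \right)} = 3 \left(-1\right) = -3$)
$- 176 \left(B{\left(-11,17 \right)} + X\right) = - 176 \left(-3 - 78\right) = \left(-176\right) \left(-81\right) = 14256$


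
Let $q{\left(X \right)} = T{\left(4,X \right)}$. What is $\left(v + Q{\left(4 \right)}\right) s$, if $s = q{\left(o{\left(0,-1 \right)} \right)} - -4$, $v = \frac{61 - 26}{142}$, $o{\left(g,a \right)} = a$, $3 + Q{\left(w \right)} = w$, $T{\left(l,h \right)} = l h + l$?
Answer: $\frac{354}{71} \approx 4.9859$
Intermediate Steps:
$T{\left(l,h \right)} = l + h l$ ($T{\left(l,h \right)} = h l + l = l + h l$)
$Q{\left(w \right)} = -3 + w$
$q{\left(X \right)} = 4 + 4 X$ ($q{\left(X \right)} = 4 \left(1 + X\right) = 4 + 4 X$)
$v = \frac{35}{142}$ ($v = \left(61 - 26\right) \frac{1}{142} = 35 \cdot \frac{1}{142} = \frac{35}{142} \approx 0.24648$)
$s = 4$ ($s = \left(4 + 4 \left(-1\right)\right) - -4 = \left(4 - 4\right) + 4 = 0 + 4 = 4$)
$\left(v + Q{\left(4 \right)}\right) s = \left(\frac{35}{142} + \left(-3 + 4\right)\right) 4 = \left(\frac{35}{142} + 1\right) 4 = \frac{177}{142} \cdot 4 = \frac{354}{71}$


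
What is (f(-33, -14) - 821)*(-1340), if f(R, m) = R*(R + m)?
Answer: -978200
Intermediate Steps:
(f(-33, -14) - 821)*(-1340) = (-33*(-33 - 14) - 821)*(-1340) = (-33*(-47) - 821)*(-1340) = (1551 - 821)*(-1340) = 730*(-1340) = -978200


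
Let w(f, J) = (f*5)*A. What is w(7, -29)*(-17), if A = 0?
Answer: 0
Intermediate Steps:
w(f, J) = 0 (w(f, J) = (f*5)*0 = (5*f)*0 = 0)
w(7, -29)*(-17) = 0*(-17) = 0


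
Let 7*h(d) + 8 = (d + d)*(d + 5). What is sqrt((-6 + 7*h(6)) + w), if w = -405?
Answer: I*sqrt(287) ≈ 16.941*I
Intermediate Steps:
h(d) = -8/7 + 2*d*(5 + d)/7 (h(d) = -8/7 + ((d + d)*(d + 5))/7 = -8/7 + ((2*d)*(5 + d))/7 = -8/7 + (2*d*(5 + d))/7 = -8/7 + 2*d*(5 + d)/7)
sqrt((-6 + 7*h(6)) + w) = sqrt((-6 + 7*(-8/7 + (2/7)*6**2 + (10/7)*6)) - 405) = sqrt((-6 + 7*(-8/7 + (2/7)*36 + 60/7)) - 405) = sqrt((-6 + 7*(-8/7 + 72/7 + 60/7)) - 405) = sqrt((-6 + 7*(124/7)) - 405) = sqrt((-6 + 124) - 405) = sqrt(118 - 405) = sqrt(-287) = I*sqrt(287)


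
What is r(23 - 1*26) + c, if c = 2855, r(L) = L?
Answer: 2852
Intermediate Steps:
r(23 - 1*26) + c = (23 - 1*26) + 2855 = (23 - 26) + 2855 = -3 + 2855 = 2852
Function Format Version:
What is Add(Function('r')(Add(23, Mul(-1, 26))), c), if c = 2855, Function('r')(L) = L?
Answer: 2852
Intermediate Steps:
Add(Function('r')(Add(23, Mul(-1, 26))), c) = Add(Add(23, Mul(-1, 26)), 2855) = Add(Add(23, -26), 2855) = Add(-3, 2855) = 2852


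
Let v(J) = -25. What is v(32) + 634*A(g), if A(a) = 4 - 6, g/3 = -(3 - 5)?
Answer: -1293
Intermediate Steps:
g = 6 (g = 3*(-(3 - 5)) = 3*(-1*(-2)) = 3*2 = 6)
A(a) = -2
v(32) + 634*A(g) = -25 + 634*(-2) = -25 - 1268 = -1293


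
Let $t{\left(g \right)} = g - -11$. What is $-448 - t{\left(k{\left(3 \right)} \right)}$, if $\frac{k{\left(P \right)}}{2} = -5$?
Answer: $-449$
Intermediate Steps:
$k{\left(P \right)} = -10$ ($k{\left(P \right)} = 2 \left(-5\right) = -10$)
$t{\left(g \right)} = 11 + g$ ($t{\left(g \right)} = g + 11 = 11 + g$)
$-448 - t{\left(k{\left(3 \right)} \right)} = -448 - \left(11 - 10\right) = -448 - 1 = -449$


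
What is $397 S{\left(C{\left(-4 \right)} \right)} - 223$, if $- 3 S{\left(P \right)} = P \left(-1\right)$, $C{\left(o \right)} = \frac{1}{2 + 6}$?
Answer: $- \frac{4955}{24} \approx -206.46$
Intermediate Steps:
$C{\left(o \right)} = \frac{1}{8}$
$S{\left(P \right)} = \frac{P}{3}$ ($S{\left(P \right)} = - \frac{P \left(-1\right)}{3} = - \frac{\left(-1\right) P}{3} = \frac{P}{3}$)
$397 S{\left(C{\left(-4 \right)} \right)} - 223 = 397 \cdot \frac{1}{3} \cdot \frac{1}{8} - 223 = 397 \cdot \frac{1}{24} - 223 = \frac{397}{24} - 223 = - \frac{4955}{24}$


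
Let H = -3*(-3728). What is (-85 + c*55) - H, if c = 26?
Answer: -9839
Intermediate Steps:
H = 11184
(-85 + c*55) - H = (-85 + 26*55) - 1*11184 = (-85 + 1430) - 11184 = 1345 - 11184 = -9839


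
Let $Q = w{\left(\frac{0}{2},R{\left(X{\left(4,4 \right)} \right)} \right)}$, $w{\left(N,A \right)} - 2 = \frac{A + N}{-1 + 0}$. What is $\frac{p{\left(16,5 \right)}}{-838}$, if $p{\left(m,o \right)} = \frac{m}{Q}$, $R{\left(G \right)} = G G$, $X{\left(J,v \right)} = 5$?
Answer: $\frac{8}{9637} \approx 0.00083013$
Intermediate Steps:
$R{\left(G \right)} = G^{2}$
$w{\left(N,A \right)} = 2 - A - N$ ($w{\left(N,A \right)} = 2 + \frac{A + N}{-1 + 0} = 2 + \frac{A + N}{-1} = 2 + \left(A + N\right) \left(-1\right) = 2 - \left(A + N\right) = 2 - A - N$)
$Q = -23$ ($Q = 2 - 5^{2} - \frac{0}{2} = 2 - 25 - 0 \cdot \frac{1}{2} = 2 - 25 - 0 = 2 - 25 + 0 = -23$)
$p{\left(m,o \right)} = - \frac{m}{23}$ ($p{\left(m,o \right)} = \frac{m}{-23} = m \left(- \frac{1}{23}\right) = - \frac{m}{23}$)
$\frac{p{\left(16,5 \right)}}{-838} = \frac{\left(- \frac{1}{23}\right) 16}{-838} = \left(- \frac{16}{23}\right) \left(- \frac{1}{838}\right) = \frac{8}{9637}$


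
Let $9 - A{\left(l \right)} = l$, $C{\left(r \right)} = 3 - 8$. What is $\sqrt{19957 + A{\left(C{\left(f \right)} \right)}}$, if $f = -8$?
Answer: $3 \sqrt{2219} \approx 141.32$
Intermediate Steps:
$C{\left(r \right)} = -5$ ($C{\left(r \right)} = 3 - 8 = -5$)
$A{\left(l \right)} = 9 - l$
$\sqrt{19957 + A{\left(C{\left(f \right)} \right)}} = \sqrt{19957 + \left(9 - -5\right)} = \sqrt{19957 + \left(9 + 5\right)} = \sqrt{19957 + 14} = \sqrt{19971} = 3 \sqrt{2219}$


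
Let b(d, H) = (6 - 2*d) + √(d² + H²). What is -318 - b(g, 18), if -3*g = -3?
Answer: -322 - 5*√13 ≈ -340.03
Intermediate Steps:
g = 1 (g = -⅓*(-3) = 1)
b(d, H) = 6 + √(H² + d²) - 2*d (b(d, H) = (6 - 2*d) + √(H² + d²) = 6 + √(H² + d²) - 2*d)
-318 - b(g, 18) = -318 - (6 + √(18² + 1²) - 2*1) = -318 - (6 + √(324 + 1) - 2) = -318 - (6 + √325 - 2) = -318 - (6 + 5*√13 - 2) = -318 - (4 + 5*√13) = -318 + (-4 - 5*√13) = -322 - 5*√13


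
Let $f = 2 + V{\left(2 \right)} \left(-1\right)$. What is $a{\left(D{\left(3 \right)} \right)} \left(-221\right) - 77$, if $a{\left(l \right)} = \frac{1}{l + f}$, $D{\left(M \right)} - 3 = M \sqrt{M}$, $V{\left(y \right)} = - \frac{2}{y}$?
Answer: $- \frac{673}{3} + \frac{221 \sqrt{3}}{3} \approx -96.739$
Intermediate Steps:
$f = 3$ ($f = 2 + - \frac{2}{2} \left(-1\right) = 2 + \left(-2\right) \frac{1}{2} \left(-1\right) = 2 - -1 = 2 + 1 = 3$)
$D{\left(M \right)} = 3 + M^{\frac{3}{2}}$ ($D{\left(M \right)} = 3 + M \sqrt{M} = 3 + M^{\frac{3}{2}}$)
$a{\left(l \right)} = \frac{1}{3 + l}$ ($a{\left(l \right)} = \frac{1}{l + 3} = \frac{1}{3 + l}$)
$a{\left(D{\left(3 \right)} \right)} \left(-221\right) - 77 = \frac{1}{3 + \left(3 + 3^{\frac{3}{2}}\right)} \left(-221\right) - 77 = \frac{1}{3 + \left(3 + 3 \sqrt{3}\right)} \left(-221\right) - 77 = \frac{1}{6 + 3 \sqrt{3}} \left(-221\right) - 77 = - \frac{221}{6 + 3 \sqrt{3}} - 77 = -77 - \frac{221}{6 + 3 \sqrt{3}}$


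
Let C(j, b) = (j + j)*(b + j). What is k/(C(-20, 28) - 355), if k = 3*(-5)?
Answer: 1/45 ≈ 0.022222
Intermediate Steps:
C(j, b) = 2*j*(b + j) (C(j, b) = (2*j)*(b + j) = 2*j*(b + j))
k = -15
k/(C(-20, 28) - 355) = -15/(2*(-20)*(28 - 20) - 355) = -15/(2*(-20)*8 - 355) = -15/(-320 - 355) = -15/(-675) = -1/675*(-15) = 1/45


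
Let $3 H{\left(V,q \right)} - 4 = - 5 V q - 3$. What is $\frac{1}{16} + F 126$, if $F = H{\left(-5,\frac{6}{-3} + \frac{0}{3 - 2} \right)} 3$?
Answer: $- \frac{98783}{16} \approx -6173.9$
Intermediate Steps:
$H{\left(V,q \right)} = \frac{1}{3} - \frac{5 V q}{3}$ ($H{\left(V,q \right)} = \frac{4}{3} + \frac{- 5 V q - 3}{3} = \frac{4}{3} + \frac{-3 - 5 V q}{3} = \frac{4}{3} - \left(1 + \frac{5 V q}{3}\right) = \frac{1}{3} - \frac{5 V q}{3}$)
$F = -49$ ($F = \left(\frac{1}{3} - - \frac{25 \left(\frac{6}{-3} + \frac{0}{3 - 2}\right)}{3}\right) 3 = \left(\frac{1}{3} - - \frac{25 \left(6 \left(- \frac{1}{3}\right) + \frac{0}{3 - 2}\right)}{3}\right) 3 = \left(\frac{1}{3} - - \frac{25 \left(-2 + \frac{0}{1}\right)}{3}\right) 3 = \left(\frac{1}{3} - - \frac{25 \left(-2 + 0 \cdot 1\right)}{3}\right) 3 = \left(\frac{1}{3} - - \frac{25 \left(-2 + 0\right)}{3}\right) 3 = \left(\frac{1}{3} - \left(- \frac{25}{3}\right) \left(-2\right)\right) 3 = \left(\frac{1}{3} - \frac{50}{3}\right) 3 = \left(- \frac{49}{3}\right) 3 = -49$)
$\frac{1}{16} + F 126 = \frac{1}{16} - 6174 = - \frac{98783}{16}$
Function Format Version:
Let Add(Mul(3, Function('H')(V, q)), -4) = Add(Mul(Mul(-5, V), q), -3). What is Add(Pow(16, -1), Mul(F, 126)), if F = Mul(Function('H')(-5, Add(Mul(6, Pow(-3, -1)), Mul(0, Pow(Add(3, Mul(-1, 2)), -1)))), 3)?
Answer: Rational(-98783, 16) ≈ -6173.9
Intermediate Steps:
Function('H')(V, q) = Add(Rational(1, 3), Mul(Rational(-5, 3), V, q)) (Function('H')(V, q) = Add(Rational(4, 3), Mul(Rational(1, 3), Add(Mul(Mul(-5, V), q), -3))) = Add(Rational(4, 3), Mul(Rational(1, 3), Add(Mul(-5, V, q), -3))) = Add(Rational(4, 3), Mul(Rational(1, 3), Add(-3, Mul(-5, V, q)))) = Add(Rational(4, 3), Add(-1, Mul(Rational(-5, 3), V, q))) = Add(Rational(1, 3), Mul(Rational(-5, 3), V, q)))
F = -49 (F = Mul(Add(Rational(1, 3), Mul(Rational(-5, 3), -5, Add(Mul(6, Pow(-3, -1)), Mul(0, Pow(Add(3, Mul(-1, 2)), -1))))), 3) = Mul(Add(Rational(1, 3), Mul(Rational(-5, 3), -5, Add(Mul(6, Rational(-1, 3)), Mul(0, Pow(Add(3, -2), -1))))), 3) = Mul(Add(Rational(1, 3), Mul(Rational(-5, 3), -5, Add(-2, Mul(0, Pow(1, -1))))), 3) = Mul(Add(Rational(1, 3), Mul(Rational(-5, 3), -5, Add(-2, Mul(0, 1)))), 3) = Mul(Add(Rational(1, 3), Mul(Rational(-5, 3), -5, Add(-2, 0))), 3) = Mul(Add(Rational(1, 3), Mul(Rational(-5, 3), -5, -2)), 3) = Mul(Add(Rational(1, 3), Rational(-50, 3)), 3) = Mul(Rational(-49, 3), 3) = -49)
Add(Pow(16, -1), Mul(F, 126)) = Add(Pow(16, -1), Mul(-49, 126)) = Add(Rational(1, 16), -6174) = Rational(-98783, 16)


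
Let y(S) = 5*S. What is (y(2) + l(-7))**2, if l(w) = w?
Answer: 9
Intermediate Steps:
(y(2) + l(-7))**2 = (5*2 - 7)**2 = (10 - 7)**2 = 3**2 = 9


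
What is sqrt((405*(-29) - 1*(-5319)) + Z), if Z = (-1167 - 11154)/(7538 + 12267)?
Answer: 3*I*sqrt(280085062895)/19805 ≈ 80.166*I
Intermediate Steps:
Z = -12321/19805 ≈ -0.62212
sqrt((405*(-29) - 1*(-5319)) + Z) = sqrt((405*(-29) - 1*(-5319)) - 12321/19805) = sqrt((-11745 + 5319) - 12321/19805) = sqrt(-6426 - 12321/19805) = sqrt(-127279251/19805) = 3*I*sqrt(280085062895)/19805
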